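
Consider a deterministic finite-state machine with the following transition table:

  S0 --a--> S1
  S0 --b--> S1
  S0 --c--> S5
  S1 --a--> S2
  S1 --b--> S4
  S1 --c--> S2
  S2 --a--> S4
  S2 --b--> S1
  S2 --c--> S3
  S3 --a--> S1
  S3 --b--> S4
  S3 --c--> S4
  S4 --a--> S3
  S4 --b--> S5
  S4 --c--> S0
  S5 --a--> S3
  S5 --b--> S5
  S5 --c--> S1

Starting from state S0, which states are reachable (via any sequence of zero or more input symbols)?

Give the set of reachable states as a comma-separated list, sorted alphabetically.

Answer: S0, S1, S2, S3, S4, S5

Derivation:
BFS from S0:
  visit S0: S0--a-->S1 (new), S0--b-->S1 (seen), S0--c-->S5 (new)
  visit S1: S1--a-->S2 (new), S1--b-->S4 (new), S1--c-->S2 (seen)
  visit S5: S5--a-->S3 (new), S5--b-->S5 (seen), S5--c-->S1 (seen)
  visit S2: S2--a-->S4 (seen), S2--b-->S1 (seen), S2--c-->S3 (seen)
  visit S4: S4--a-->S3 (seen), S4--b-->S5 (seen), S4--c-->S0 (seen)
  visit S3: S3--a-->S1 (seen), S3--b-->S4 (seen), S3--c-->S4 (seen)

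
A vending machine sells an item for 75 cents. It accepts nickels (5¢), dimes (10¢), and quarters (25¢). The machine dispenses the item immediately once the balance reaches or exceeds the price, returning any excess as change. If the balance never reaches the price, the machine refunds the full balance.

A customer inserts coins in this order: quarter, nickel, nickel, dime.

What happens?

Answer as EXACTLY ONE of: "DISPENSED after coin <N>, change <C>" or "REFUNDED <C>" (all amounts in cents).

Price: 75¢
Coin 1 (quarter, 25¢): balance = 25¢
Coin 2 (nickel, 5¢): balance = 30¢
Coin 3 (nickel, 5¢): balance = 35¢
Coin 4 (dime, 10¢): balance = 45¢
All coins inserted, balance 45¢ < price 75¢ → REFUND 45¢

Answer: REFUNDED 45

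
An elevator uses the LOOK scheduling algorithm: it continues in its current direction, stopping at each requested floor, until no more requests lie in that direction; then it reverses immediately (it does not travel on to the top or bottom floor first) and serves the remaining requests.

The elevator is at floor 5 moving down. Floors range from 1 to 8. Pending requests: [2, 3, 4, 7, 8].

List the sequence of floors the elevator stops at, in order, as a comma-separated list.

Answer: 4, 3, 2, 7, 8

Derivation:
Current: 5, moving DOWN
Serve below first (descending): [4, 3, 2]
Then reverse, serve above (ascending): [7, 8]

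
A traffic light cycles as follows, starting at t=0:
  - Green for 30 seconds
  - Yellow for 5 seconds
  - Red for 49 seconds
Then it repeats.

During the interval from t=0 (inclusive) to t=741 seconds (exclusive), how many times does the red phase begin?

Answer: 9

Derivation:
Cycle = 30+5+49 = 84s
red phase starts at t = k*84 + 35 for k=0,1,2,...
Need k*84+35 < 741 → k < 8.405
k ∈ {0, ..., 8} → 9 starts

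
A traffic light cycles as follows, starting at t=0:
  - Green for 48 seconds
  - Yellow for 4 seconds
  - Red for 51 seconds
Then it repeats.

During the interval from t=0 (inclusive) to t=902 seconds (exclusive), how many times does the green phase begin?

Cycle = 48+4+51 = 103s
green phase starts at t = k*103 + 0 for k=0,1,2,...
Need k*103+0 < 902 → k < 8.757
k ∈ {0, ..., 8} → 9 starts

Answer: 9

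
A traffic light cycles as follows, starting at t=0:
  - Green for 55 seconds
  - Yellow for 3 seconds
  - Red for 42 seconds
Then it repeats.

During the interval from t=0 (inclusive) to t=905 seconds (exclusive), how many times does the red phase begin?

Answer: 9

Derivation:
Cycle = 55+3+42 = 100s
red phase starts at t = k*100 + 58 for k=0,1,2,...
Need k*100+58 < 905 → k < 8.470
k ∈ {0, ..., 8} → 9 starts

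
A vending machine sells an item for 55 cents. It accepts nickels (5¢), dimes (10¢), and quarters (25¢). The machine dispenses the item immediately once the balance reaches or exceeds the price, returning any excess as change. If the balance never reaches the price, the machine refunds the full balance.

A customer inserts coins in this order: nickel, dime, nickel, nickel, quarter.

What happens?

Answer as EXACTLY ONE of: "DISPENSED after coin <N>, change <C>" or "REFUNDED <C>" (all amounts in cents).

Price: 55¢
Coin 1 (nickel, 5¢): balance = 5¢
Coin 2 (dime, 10¢): balance = 15¢
Coin 3 (nickel, 5¢): balance = 20¢
Coin 4 (nickel, 5¢): balance = 25¢
Coin 5 (quarter, 25¢): balance = 50¢
All coins inserted, balance 50¢ < price 55¢ → REFUND 50¢

Answer: REFUNDED 50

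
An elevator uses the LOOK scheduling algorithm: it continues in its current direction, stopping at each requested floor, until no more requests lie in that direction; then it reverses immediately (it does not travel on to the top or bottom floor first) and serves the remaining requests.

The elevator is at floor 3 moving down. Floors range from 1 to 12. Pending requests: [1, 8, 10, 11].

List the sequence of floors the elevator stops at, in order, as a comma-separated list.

Answer: 1, 8, 10, 11

Derivation:
Current: 3, moving DOWN
Serve below first (descending): [1]
Then reverse, serve above (ascending): [8, 10, 11]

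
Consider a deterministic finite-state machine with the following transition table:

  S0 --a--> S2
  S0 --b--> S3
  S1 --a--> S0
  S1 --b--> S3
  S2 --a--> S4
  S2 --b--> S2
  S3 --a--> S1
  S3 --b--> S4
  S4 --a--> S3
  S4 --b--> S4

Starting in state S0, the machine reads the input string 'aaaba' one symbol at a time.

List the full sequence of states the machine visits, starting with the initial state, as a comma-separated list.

Start: S0
  read 'a': S0 --a--> S2
  read 'a': S2 --a--> S4
  read 'a': S4 --a--> S3
  read 'b': S3 --b--> S4
  read 'a': S4 --a--> S3

Answer: S0, S2, S4, S3, S4, S3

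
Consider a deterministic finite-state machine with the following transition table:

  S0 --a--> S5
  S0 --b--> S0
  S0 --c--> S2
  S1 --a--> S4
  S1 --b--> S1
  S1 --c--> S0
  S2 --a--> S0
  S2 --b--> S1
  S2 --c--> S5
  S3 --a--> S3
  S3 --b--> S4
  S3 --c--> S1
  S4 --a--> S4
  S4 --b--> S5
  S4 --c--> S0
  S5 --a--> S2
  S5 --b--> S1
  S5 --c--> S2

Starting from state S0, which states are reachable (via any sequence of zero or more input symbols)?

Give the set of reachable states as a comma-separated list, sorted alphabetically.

BFS from S0:
  visit S0: S0--a-->S5 (new), S0--b-->S0 (seen), S0--c-->S2 (new)
  visit S5: S5--a-->S2 (seen), S5--b-->S1 (new), S5--c-->S2 (seen)
  visit S2: S2--a-->S0 (seen), S2--b-->S1 (seen), S2--c-->S5 (seen)
  visit S1: S1--a-->S4 (new), S1--b-->S1 (seen), S1--c-->S0 (seen)
  visit S4: S4--a-->S4 (seen), S4--b-->S5 (seen), S4--c-->S0 (seen)

Answer: S0, S1, S2, S4, S5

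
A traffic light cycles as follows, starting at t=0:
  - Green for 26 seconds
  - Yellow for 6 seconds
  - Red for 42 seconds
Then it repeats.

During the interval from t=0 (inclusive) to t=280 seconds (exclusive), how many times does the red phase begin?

Cycle = 26+6+42 = 74s
red phase starts at t = k*74 + 32 for k=0,1,2,...
Need k*74+32 < 280 → k < 3.351
k ∈ {0, ..., 3} → 4 starts

Answer: 4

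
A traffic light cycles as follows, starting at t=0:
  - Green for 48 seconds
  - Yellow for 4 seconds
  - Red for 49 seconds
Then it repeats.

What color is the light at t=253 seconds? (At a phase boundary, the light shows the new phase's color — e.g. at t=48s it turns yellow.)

Answer: yellow

Derivation:
Cycle length = 48 + 4 + 49 = 101s
t = 253, phase_t = 253 mod 101 = 51
48 <= 51 < 52 (yellow end) → YELLOW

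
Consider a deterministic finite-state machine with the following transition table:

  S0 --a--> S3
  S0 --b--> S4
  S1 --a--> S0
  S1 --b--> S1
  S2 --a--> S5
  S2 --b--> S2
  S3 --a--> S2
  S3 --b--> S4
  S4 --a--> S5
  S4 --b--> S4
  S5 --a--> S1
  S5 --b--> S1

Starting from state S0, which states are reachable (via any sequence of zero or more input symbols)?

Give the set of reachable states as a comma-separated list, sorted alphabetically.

BFS from S0:
  visit S0: S0--a-->S3 (new), S0--b-->S4 (new)
  visit S3: S3--a-->S2 (new), S3--b-->S4 (seen)
  visit S4: S4--a-->S5 (new), S4--b-->S4 (seen)
  visit S2: S2--a-->S5 (seen), S2--b-->S2 (seen)
  visit S5: S5--a-->S1 (new), S5--b-->S1 (seen)
  visit S1: S1--a-->S0 (seen), S1--b-->S1 (seen)

Answer: S0, S1, S2, S3, S4, S5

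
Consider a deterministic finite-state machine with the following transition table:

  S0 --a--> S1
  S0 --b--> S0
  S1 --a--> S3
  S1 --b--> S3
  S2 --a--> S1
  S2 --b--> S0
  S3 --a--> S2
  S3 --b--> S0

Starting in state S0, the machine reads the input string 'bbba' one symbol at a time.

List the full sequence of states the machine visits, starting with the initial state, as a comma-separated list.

Answer: S0, S0, S0, S0, S1

Derivation:
Start: S0
  read 'b': S0 --b--> S0
  read 'b': S0 --b--> S0
  read 'b': S0 --b--> S0
  read 'a': S0 --a--> S1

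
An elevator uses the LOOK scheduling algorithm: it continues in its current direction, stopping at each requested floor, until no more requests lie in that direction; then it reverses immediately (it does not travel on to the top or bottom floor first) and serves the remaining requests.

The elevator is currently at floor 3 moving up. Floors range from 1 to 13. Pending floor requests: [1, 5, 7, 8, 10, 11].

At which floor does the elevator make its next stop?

Answer: 5

Derivation:
Current floor: 3, direction: up
Requests above: [5, 7, 8, 10, 11]
Requests below: [1]
Moving up and requests lie above → nearest above is min([5, 7, 8, 10, 11]) = 5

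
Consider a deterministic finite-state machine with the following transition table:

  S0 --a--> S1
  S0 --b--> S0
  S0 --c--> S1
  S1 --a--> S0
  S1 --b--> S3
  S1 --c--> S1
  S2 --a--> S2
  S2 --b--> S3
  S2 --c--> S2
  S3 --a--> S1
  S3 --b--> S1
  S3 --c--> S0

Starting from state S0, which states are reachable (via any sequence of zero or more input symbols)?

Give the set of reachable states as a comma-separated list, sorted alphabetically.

Answer: S0, S1, S3

Derivation:
BFS from S0:
  visit S0: S0--a-->S1 (new), S0--b-->S0 (seen), S0--c-->S1 (seen)
  visit S1: S1--a-->S0 (seen), S1--b-->S3 (new), S1--c-->S1 (seen)
  visit S3: S3--a-->S1 (seen), S3--b-->S1 (seen), S3--c-->S0 (seen)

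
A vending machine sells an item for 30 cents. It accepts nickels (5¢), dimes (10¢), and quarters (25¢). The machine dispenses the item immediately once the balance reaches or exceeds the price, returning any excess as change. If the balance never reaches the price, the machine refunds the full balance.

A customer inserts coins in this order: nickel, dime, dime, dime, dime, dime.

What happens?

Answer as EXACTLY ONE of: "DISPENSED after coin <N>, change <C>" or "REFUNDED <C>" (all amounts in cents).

Answer: DISPENSED after coin 4, change 5

Derivation:
Price: 30¢
Coin 1 (nickel, 5¢): balance = 5¢
Coin 2 (dime, 10¢): balance = 15¢
Coin 3 (dime, 10¢): balance = 25¢
Coin 4 (dime, 10¢): balance = 35¢
  → balance >= price → DISPENSE, change = 35 - 30 = 5¢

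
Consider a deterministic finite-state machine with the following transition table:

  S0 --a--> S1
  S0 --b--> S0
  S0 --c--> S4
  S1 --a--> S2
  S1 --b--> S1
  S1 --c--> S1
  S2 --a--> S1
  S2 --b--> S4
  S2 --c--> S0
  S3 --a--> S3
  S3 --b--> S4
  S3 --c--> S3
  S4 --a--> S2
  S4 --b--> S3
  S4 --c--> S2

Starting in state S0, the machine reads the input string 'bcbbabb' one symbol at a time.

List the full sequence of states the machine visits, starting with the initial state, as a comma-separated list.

Answer: S0, S0, S4, S3, S4, S2, S4, S3

Derivation:
Start: S0
  read 'b': S0 --b--> S0
  read 'c': S0 --c--> S4
  read 'b': S4 --b--> S3
  read 'b': S3 --b--> S4
  read 'a': S4 --a--> S2
  read 'b': S2 --b--> S4
  read 'b': S4 --b--> S3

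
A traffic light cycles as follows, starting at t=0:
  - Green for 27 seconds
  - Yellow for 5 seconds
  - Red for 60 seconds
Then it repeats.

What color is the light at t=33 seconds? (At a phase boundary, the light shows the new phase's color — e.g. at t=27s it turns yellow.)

Cycle length = 27 + 5 + 60 = 92s
t = 33, phase_t = 33 mod 92 = 33
33 >= 32 → RED

Answer: red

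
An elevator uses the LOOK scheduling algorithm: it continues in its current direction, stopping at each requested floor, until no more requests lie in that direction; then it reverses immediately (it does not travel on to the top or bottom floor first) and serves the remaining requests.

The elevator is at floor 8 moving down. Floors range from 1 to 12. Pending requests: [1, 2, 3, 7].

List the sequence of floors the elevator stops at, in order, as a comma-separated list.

Current: 8, moving DOWN
Serve below first (descending): [7, 3, 2, 1]
Then reverse, serve above (ascending): []

Answer: 7, 3, 2, 1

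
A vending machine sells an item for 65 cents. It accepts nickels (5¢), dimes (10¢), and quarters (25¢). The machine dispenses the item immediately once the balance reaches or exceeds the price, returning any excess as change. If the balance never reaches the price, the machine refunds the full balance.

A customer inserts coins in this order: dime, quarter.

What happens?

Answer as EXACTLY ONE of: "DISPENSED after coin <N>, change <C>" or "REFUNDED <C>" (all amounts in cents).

Price: 65¢
Coin 1 (dime, 10¢): balance = 10¢
Coin 2 (quarter, 25¢): balance = 35¢
All coins inserted, balance 35¢ < price 65¢ → REFUND 35¢

Answer: REFUNDED 35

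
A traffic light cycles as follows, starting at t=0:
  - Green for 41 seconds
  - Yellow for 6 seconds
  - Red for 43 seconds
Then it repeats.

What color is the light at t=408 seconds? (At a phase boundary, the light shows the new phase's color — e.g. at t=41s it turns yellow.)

Cycle length = 41 + 6 + 43 = 90s
t = 408, phase_t = 408 mod 90 = 48
48 >= 47 → RED

Answer: red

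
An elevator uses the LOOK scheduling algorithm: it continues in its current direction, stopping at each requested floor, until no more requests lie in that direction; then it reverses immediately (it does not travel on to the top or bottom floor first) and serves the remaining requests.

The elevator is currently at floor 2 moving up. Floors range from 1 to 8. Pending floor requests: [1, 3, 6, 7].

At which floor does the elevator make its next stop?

Answer: 3

Derivation:
Current floor: 2, direction: up
Requests above: [3, 6, 7]
Requests below: [1]
Moving up and requests lie above → nearest above is min([3, 6, 7]) = 3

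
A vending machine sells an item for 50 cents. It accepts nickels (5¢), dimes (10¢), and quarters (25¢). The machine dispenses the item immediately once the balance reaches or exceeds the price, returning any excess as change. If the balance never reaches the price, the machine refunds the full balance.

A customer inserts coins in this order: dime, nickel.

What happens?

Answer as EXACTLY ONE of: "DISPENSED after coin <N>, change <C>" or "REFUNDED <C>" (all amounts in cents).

Answer: REFUNDED 15

Derivation:
Price: 50¢
Coin 1 (dime, 10¢): balance = 10¢
Coin 2 (nickel, 5¢): balance = 15¢
All coins inserted, balance 15¢ < price 50¢ → REFUND 15¢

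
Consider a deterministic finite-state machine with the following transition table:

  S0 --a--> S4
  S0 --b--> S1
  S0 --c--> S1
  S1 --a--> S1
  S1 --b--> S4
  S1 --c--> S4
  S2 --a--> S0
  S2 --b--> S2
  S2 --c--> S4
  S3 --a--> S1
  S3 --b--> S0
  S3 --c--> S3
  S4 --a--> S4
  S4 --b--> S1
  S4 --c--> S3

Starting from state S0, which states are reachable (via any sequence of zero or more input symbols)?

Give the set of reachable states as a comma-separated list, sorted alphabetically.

BFS from S0:
  visit S0: S0--a-->S4 (new), S0--b-->S1 (new), S0--c-->S1 (seen)
  visit S4: S4--a-->S4 (seen), S4--b-->S1 (seen), S4--c-->S3 (new)
  visit S1: S1--a-->S1 (seen), S1--b-->S4 (seen), S1--c-->S4 (seen)
  visit S3: S3--a-->S1 (seen), S3--b-->S0 (seen), S3--c-->S3 (seen)

Answer: S0, S1, S3, S4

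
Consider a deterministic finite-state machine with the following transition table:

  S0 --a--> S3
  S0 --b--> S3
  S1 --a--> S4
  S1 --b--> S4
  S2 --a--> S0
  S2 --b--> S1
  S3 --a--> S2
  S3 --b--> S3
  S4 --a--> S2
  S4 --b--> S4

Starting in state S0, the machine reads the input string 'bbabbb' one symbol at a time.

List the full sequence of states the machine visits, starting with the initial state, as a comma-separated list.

Start: S0
  read 'b': S0 --b--> S3
  read 'b': S3 --b--> S3
  read 'a': S3 --a--> S2
  read 'b': S2 --b--> S1
  read 'b': S1 --b--> S4
  read 'b': S4 --b--> S4

Answer: S0, S3, S3, S2, S1, S4, S4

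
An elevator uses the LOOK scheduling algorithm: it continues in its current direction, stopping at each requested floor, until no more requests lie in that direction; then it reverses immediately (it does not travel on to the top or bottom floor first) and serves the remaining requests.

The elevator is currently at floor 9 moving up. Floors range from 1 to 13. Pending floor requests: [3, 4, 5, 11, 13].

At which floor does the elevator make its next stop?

Answer: 11

Derivation:
Current floor: 9, direction: up
Requests above: [11, 13]
Requests below: [3, 4, 5]
Moving up and requests lie above → nearest above is min([11, 13]) = 11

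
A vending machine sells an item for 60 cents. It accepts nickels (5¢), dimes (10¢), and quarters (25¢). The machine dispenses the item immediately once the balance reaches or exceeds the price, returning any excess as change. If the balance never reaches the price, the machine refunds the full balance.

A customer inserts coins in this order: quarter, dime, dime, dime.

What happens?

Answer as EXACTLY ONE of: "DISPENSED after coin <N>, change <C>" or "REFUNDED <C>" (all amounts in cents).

Price: 60¢
Coin 1 (quarter, 25¢): balance = 25¢
Coin 2 (dime, 10¢): balance = 35¢
Coin 3 (dime, 10¢): balance = 45¢
Coin 4 (dime, 10¢): balance = 55¢
All coins inserted, balance 55¢ < price 60¢ → REFUND 55¢

Answer: REFUNDED 55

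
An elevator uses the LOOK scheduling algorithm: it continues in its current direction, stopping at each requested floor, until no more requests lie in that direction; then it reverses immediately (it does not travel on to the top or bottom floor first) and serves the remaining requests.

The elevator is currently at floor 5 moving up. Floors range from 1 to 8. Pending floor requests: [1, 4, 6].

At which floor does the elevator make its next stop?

Answer: 6

Derivation:
Current floor: 5, direction: up
Requests above: [6]
Requests below: [1, 4]
Moving up and requests lie above → nearest above is min([6]) = 6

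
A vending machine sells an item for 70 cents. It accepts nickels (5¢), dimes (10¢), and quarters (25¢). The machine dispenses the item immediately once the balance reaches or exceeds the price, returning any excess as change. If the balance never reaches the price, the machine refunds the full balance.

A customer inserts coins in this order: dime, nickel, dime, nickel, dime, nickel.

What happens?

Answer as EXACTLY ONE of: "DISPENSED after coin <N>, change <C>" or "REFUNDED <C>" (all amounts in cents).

Price: 70¢
Coin 1 (dime, 10¢): balance = 10¢
Coin 2 (nickel, 5¢): balance = 15¢
Coin 3 (dime, 10¢): balance = 25¢
Coin 4 (nickel, 5¢): balance = 30¢
Coin 5 (dime, 10¢): balance = 40¢
Coin 6 (nickel, 5¢): balance = 45¢
All coins inserted, balance 45¢ < price 70¢ → REFUND 45¢

Answer: REFUNDED 45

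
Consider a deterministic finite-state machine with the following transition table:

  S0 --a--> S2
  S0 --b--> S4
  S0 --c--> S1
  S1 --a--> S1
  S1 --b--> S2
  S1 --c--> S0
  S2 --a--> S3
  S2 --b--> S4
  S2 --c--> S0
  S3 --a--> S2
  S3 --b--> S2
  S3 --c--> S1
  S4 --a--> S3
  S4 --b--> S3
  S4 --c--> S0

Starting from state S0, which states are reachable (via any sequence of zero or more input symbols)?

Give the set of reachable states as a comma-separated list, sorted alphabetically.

BFS from S0:
  visit S0: S0--a-->S2 (new), S0--b-->S4 (new), S0--c-->S1 (new)
  visit S2: S2--a-->S3 (new), S2--b-->S4 (seen), S2--c-->S0 (seen)
  visit S4: S4--a-->S3 (seen), S4--b-->S3 (seen), S4--c-->S0 (seen)
  visit S1: S1--a-->S1 (seen), S1--b-->S2 (seen), S1--c-->S0 (seen)
  visit S3: S3--a-->S2 (seen), S3--b-->S2 (seen), S3--c-->S1 (seen)

Answer: S0, S1, S2, S3, S4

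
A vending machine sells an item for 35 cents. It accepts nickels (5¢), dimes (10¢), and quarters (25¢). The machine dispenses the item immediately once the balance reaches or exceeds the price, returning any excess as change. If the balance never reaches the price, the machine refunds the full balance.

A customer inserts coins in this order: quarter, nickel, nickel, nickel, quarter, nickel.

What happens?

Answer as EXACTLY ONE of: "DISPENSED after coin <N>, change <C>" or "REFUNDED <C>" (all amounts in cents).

Answer: DISPENSED after coin 3, change 0

Derivation:
Price: 35¢
Coin 1 (quarter, 25¢): balance = 25¢
Coin 2 (nickel, 5¢): balance = 30¢
Coin 3 (nickel, 5¢): balance = 35¢
  → balance >= price → DISPENSE, change = 35 - 35 = 0¢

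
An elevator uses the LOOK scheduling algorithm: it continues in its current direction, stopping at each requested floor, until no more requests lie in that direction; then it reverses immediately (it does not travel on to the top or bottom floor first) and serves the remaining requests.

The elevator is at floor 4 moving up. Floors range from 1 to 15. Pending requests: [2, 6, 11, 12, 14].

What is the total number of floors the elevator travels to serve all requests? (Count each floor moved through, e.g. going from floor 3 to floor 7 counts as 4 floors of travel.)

Answer: 22

Derivation:
Start at floor 4 moving up, LOOK stop order: [6, 11, 12, 14, 2]
  4 → 6: |6-4| = 2, total = 2
  6 → 11: |11-6| = 5, total = 7
  11 → 12: |12-11| = 1, total = 8
  12 → 14: |14-12| = 2, total = 10
  14 → 2: |2-14| = 12, total = 22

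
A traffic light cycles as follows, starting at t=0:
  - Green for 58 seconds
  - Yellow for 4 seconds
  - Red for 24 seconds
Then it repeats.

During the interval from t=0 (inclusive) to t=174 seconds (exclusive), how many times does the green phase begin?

Cycle = 58+4+24 = 86s
green phase starts at t = k*86 + 0 for k=0,1,2,...
Need k*86+0 < 174 → k < 2.023
k ∈ {0, ..., 2} → 3 starts

Answer: 3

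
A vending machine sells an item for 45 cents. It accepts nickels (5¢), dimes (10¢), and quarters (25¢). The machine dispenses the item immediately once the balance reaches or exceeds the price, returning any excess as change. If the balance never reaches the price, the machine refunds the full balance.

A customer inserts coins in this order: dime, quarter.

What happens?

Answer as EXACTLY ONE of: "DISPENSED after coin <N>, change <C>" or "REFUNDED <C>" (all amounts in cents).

Answer: REFUNDED 35

Derivation:
Price: 45¢
Coin 1 (dime, 10¢): balance = 10¢
Coin 2 (quarter, 25¢): balance = 35¢
All coins inserted, balance 35¢ < price 45¢ → REFUND 35¢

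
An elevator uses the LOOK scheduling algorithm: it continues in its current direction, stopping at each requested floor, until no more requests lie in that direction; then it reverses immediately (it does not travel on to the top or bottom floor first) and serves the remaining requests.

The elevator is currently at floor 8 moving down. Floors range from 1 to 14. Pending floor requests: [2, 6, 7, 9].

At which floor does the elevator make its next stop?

Answer: 7

Derivation:
Current floor: 8, direction: down
Requests above: [9]
Requests below: [2, 6, 7]
Moving down and requests lie below → nearest below is max([2, 6, 7]) = 7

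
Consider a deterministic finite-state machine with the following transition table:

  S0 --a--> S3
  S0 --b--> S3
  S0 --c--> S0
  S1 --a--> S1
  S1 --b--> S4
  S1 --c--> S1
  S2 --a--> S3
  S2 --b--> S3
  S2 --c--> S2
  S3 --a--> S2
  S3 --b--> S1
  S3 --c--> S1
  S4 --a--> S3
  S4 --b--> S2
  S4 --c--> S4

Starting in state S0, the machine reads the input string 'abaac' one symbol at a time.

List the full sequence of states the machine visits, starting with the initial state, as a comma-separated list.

Start: S0
  read 'a': S0 --a--> S3
  read 'b': S3 --b--> S1
  read 'a': S1 --a--> S1
  read 'a': S1 --a--> S1
  read 'c': S1 --c--> S1

Answer: S0, S3, S1, S1, S1, S1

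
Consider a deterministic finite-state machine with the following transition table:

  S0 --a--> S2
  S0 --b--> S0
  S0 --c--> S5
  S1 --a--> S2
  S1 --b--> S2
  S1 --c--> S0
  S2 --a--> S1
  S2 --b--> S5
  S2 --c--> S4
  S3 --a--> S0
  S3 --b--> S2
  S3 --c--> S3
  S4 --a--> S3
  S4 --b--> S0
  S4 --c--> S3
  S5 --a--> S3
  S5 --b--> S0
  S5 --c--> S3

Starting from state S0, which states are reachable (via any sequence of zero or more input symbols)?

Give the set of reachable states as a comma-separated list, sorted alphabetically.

BFS from S0:
  visit S0: S0--a-->S2 (new), S0--b-->S0 (seen), S0--c-->S5 (new)
  visit S2: S2--a-->S1 (new), S2--b-->S5 (seen), S2--c-->S4 (new)
  visit S5: S5--a-->S3 (new), S5--b-->S0 (seen), S5--c-->S3 (seen)
  visit S1: S1--a-->S2 (seen), S1--b-->S2 (seen), S1--c-->S0 (seen)
  visit S4: S4--a-->S3 (seen), S4--b-->S0 (seen), S4--c-->S3 (seen)
  visit S3: S3--a-->S0 (seen), S3--b-->S2 (seen), S3--c-->S3 (seen)

Answer: S0, S1, S2, S3, S4, S5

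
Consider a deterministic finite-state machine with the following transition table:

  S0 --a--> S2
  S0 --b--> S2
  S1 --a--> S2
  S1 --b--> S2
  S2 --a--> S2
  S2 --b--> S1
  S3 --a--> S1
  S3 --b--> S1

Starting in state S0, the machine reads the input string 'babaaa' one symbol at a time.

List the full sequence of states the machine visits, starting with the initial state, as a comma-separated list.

Answer: S0, S2, S2, S1, S2, S2, S2

Derivation:
Start: S0
  read 'b': S0 --b--> S2
  read 'a': S2 --a--> S2
  read 'b': S2 --b--> S1
  read 'a': S1 --a--> S2
  read 'a': S2 --a--> S2
  read 'a': S2 --a--> S2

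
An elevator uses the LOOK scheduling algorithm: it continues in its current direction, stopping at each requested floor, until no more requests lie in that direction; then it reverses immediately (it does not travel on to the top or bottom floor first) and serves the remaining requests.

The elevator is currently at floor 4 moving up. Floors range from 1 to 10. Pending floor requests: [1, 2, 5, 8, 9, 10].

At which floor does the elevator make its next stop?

Current floor: 4, direction: up
Requests above: [5, 8, 9, 10]
Requests below: [1, 2]
Moving up and requests lie above → nearest above is min([5, 8, 9, 10]) = 5

Answer: 5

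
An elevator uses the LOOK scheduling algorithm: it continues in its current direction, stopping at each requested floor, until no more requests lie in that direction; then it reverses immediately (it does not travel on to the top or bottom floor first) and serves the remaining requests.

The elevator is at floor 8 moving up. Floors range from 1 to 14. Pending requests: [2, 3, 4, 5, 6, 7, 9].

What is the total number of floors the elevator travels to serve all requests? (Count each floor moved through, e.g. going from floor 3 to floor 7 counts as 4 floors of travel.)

Answer: 8

Derivation:
Start at floor 8 moving up, LOOK stop order: [9, 7, 6, 5, 4, 3, 2]
  8 → 9: |9-8| = 1, total = 1
  9 → 7: |7-9| = 2, total = 3
  7 → 6: |6-7| = 1, total = 4
  6 → 5: |5-6| = 1, total = 5
  5 → 4: |4-5| = 1, total = 6
  4 → 3: |3-4| = 1, total = 7
  3 → 2: |2-3| = 1, total = 8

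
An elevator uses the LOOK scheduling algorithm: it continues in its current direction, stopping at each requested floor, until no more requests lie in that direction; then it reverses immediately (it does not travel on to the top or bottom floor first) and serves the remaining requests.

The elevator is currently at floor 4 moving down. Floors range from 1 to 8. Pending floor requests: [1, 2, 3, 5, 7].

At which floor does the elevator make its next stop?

Answer: 3

Derivation:
Current floor: 4, direction: down
Requests above: [5, 7]
Requests below: [1, 2, 3]
Moving down and requests lie below → nearest below is max([1, 2, 3]) = 3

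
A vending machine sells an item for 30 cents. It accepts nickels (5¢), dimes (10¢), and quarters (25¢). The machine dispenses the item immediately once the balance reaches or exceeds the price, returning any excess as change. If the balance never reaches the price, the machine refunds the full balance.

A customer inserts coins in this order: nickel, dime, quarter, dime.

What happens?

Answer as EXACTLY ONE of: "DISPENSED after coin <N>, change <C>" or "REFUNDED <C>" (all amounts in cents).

Answer: DISPENSED after coin 3, change 10

Derivation:
Price: 30¢
Coin 1 (nickel, 5¢): balance = 5¢
Coin 2 (dime, 10¢): balance = 15¢
Coin 3 (quarter, 25¢): balance = 40¢
  → balance >= price → DISPENSE, change = 40 - 30 = 10¢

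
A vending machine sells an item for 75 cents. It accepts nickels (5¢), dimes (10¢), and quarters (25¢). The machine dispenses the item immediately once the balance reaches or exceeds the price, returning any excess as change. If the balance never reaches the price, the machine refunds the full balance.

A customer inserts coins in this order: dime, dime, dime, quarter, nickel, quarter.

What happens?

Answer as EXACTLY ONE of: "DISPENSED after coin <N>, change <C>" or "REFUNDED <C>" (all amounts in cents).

Price: 75¢
Coin 1 (dime, 10¢): balance = 10¢
Coin 2 (dime, 10¢): balance = 20¢
Coin 3 (dime, 10¢): balance = 30¢
Coin 4 (quarter, 25¢): balance = 55¢
Coin 5 (nickel, 5¢): balance = 60¢
Coin 6 (quarter, 25¢): balance = 85¢
  → balance >= price → DISPENSE, change = 85 - 75 = 10¢

Answer: DISPENSED after coin 6, change 10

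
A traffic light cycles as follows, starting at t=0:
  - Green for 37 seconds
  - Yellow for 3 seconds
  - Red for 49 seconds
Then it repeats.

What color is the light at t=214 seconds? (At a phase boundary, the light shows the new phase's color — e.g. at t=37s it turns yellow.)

Cycle length = 37 + 3 + 49 = 89s
t = 214, phase_t = 214 mod 89 = 36
36 < 37 (green end) → GREEN

Answer: green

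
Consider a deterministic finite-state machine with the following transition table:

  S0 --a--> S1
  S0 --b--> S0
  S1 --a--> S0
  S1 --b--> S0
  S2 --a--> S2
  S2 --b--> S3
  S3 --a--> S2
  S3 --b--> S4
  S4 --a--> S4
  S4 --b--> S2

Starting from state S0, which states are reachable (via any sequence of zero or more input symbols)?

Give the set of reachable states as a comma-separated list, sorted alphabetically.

BFS from S0:
  visit S0: S0--a-->S1 (new), S0--b-->S0 (seen)
  visit S1: S1--a-->S0 (seen), S1--b-->S0 (seen)

Answer: S0, S1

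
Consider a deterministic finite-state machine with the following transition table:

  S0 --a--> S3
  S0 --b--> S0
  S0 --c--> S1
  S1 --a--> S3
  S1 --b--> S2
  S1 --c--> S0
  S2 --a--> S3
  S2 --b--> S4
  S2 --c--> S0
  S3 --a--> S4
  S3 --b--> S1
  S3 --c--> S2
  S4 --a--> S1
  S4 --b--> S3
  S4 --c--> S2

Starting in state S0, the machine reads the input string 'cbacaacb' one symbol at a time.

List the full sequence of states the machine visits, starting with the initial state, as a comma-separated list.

Answer: S0, S1, S2, S3, S2, S3, S4, S2, S4

Derivation:
Start: S0
  read 'c': S0 --c--> S1
  read 'b': S1 --b--> S2
  read 'a': S2 --a--> S3
  read 'c': S3 --c--> S2
  read 'a': S2 --a--> S3
  read 'a': S3 --a--> S4
  read 'c': S4 --c--> S2
  read 'b': S2 --b--> S4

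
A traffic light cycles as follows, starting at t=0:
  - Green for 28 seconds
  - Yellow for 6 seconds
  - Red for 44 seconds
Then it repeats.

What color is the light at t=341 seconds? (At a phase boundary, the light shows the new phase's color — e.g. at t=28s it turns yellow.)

Answer: yellow

Derivation:
Cycle length = 28 + 6 + 44 = 78s
t = 341, phase_t = 341 mod 78 = 29
28 <= 29 < 34 (yellow end) → YELLOW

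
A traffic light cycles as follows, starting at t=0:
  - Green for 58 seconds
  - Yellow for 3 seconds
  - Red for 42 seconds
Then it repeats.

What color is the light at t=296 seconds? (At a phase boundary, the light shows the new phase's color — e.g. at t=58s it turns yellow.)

Cycle length = 58 + 3 + 42 = 103s
t = 296, phase_t = 296 mod 103 = 90
90 >= 61 → RED

Answer: red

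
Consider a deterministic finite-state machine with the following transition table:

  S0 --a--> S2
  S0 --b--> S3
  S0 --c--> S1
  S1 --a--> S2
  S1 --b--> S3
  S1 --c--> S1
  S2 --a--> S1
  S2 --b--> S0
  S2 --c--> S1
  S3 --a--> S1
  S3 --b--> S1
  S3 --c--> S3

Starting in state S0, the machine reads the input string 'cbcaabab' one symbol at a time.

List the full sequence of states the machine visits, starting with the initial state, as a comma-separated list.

Answer: S0, S1, S3, S3, S1, S2, S0, S2, S0

Derivation:
Start: S0
  read 'c': S0 --c--> S1
  read 'b': S1 --b--> S3
  read 'c': S3 --c--> S3
  read 'a': S3 --a--> S1
  read 'a': S1 --a--> S2
  read 'b': S2 --b--> S0
  read 'a': S0 --a--> S2
  read 'b': S2 --b--> S0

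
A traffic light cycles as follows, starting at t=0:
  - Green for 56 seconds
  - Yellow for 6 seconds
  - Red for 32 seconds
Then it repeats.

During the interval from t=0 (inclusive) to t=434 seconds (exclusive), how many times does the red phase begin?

Cycle = 56+6+32 = 94s
red phase starts at t = k*94 + 62 for k=0,1,2,...
Need k*94+62 < 434 → k < 3.957
k ∈ {0, ..., 3} → 4 starts

Answer: 4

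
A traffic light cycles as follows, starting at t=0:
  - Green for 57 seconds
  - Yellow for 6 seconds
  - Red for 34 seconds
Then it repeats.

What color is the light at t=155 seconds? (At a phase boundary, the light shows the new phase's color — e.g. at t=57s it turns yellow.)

Answer: yellow

Derivation:
Cycle length = 57 + 6 + 34 = 97s
t = 155, phase_t = 155 mod 97 = 58
57 <= 58 < 63 (yellow end) → YELLOW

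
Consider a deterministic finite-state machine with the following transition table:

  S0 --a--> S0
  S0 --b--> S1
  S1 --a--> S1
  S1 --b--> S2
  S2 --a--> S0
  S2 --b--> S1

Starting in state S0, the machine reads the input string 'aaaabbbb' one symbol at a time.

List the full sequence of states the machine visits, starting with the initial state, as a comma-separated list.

Answer: S0, S0, S0, S0, S0, S1, S2, S1, S2

Derivation:
Start: S0
  read 'a': S0 --a--> S0
  read 'a': S0 --a--> S0
  read 'a': S0 --a--> S0
  read 'a': S0 --a--> S0
  read 'b': S0 --b--> S1
  read 'b': S1 --b--> S2
  read 'b': S2 --b--> S1
  read 'b': S1 --b--> S2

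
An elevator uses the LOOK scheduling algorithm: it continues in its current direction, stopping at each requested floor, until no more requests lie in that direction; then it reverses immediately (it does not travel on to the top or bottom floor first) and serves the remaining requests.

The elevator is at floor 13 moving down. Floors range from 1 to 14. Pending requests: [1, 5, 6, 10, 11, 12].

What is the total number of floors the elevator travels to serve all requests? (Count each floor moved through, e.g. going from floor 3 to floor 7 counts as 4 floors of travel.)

Answer: 12

Derivation:
Start at floor 13 moving down, LOOK stop order: [12, 11, 10, 6, 5, 1]
  13 → 12: |12-13| = 1, total = 1
  12 → 11: |11-12| = 1, total = 2
  11 → 10: |10-11| = 1, total = 3
  10 → 6: |6-10| = 4, total = 7
  6 → 5: |5-6| = 1, total = 8
  5 → 1: |1-5| = 4, total = 12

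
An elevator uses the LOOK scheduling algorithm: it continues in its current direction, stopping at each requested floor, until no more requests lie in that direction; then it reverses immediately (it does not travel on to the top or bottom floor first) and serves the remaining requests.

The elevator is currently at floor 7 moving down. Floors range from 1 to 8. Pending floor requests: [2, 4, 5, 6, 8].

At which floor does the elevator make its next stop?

Answer: 6

Derivation:
Current floor: 7, direction: down
Requests above: [8]
Requests below: [2, 4, 5, 6]
Moving down and requests lie below → nearest below is max([2, 4, 5, 6]) = 6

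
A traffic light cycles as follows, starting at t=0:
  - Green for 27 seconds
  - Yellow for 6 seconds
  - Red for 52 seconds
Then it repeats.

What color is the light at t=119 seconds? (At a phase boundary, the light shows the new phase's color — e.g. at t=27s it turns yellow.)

Cycle length = 27 + 6 + 52 = 85s
t = 119, phase_t = 119 mod 85 = 34
34 >= 33 → RED

Answer: red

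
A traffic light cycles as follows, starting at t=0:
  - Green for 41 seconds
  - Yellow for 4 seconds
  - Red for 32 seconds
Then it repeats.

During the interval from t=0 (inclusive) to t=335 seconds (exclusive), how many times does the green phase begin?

Cycle = 41+4+32 = 77s
green phase starts at t = k*77 + 0 for k=0,1,2,...
Need k*77+0 < 335 → k < 4.351
k ∈ {0, ..., 4} → 5 starts

Answer: 5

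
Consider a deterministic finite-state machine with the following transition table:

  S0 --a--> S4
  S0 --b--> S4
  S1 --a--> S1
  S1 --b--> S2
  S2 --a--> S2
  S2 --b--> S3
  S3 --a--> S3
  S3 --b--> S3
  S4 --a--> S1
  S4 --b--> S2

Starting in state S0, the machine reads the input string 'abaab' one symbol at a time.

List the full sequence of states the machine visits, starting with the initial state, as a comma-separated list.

Start: S0
  read 'a': S0 --a--> S4
  read 'b': S4 --b--> S2
  read 'a': S2 --a--> S2
  read 'a': S2 --a--> S2
  read 'b': S2 --b--> S3

Answer: S0, S4, S2, S2, S2, S3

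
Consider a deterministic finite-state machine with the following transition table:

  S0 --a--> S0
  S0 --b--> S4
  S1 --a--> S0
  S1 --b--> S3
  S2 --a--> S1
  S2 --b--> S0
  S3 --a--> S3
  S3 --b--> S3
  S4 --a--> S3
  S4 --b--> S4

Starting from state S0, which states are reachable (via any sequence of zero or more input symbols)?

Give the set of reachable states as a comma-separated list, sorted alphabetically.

BFS from S0:
  visit S0: S0--a-->S0 (seen), S0--b-->S4 (new)
  visit S4: S4--a-->S3 (new), S4--b-->S4 (seen)
  visit S3: S3--a-->S3 (seen), S3--b-->S3 (seen)

Answer: S0, S3, S4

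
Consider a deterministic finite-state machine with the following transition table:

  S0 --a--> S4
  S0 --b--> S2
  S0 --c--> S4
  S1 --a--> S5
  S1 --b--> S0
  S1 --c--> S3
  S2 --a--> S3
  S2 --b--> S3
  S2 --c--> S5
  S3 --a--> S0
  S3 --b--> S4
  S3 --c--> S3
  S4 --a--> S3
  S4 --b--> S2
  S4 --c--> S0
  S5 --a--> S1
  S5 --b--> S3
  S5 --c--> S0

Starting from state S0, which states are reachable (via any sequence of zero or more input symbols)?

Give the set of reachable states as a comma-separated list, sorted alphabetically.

BFS from S0:
  visit S0: S0--a-->S4 (new), S0--b-->S2 (new), S0--c-->S4 (seen)
  visit S4: S4--a-->S3 (new), S4--b-->S2 (seen), S4--c-->S0 (seen)
  visit S2: S2--a-->S3 (seen), S2--b-->S3 (seen), S2--c-->S5 (new)
  visit S3: S3--a-->S0 (seen), S3--b-->S4 (seen), S3--c-->S3 (seen)
  visit S5: S5--a-->S1 (new), S5--b-->S3 (seen), S5--c-->S0 (seen)
  visit S1: S1--a-->S5 (seen), S1--b-->S0 (seen), S1--c-->S3 (seen)

Answer: S0, S1, S2, S3, S4, S5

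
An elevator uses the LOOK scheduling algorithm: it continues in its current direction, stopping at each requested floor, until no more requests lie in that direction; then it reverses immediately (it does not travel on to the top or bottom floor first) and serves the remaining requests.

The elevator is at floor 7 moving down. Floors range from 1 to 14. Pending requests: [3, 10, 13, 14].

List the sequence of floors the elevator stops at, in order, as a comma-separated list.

Current: 7, moving DOWN
Serve below first (descending): [3]
Then reverse, serve above (ascending): [10, 13, 14]

Answer: 3, 10, 13, 14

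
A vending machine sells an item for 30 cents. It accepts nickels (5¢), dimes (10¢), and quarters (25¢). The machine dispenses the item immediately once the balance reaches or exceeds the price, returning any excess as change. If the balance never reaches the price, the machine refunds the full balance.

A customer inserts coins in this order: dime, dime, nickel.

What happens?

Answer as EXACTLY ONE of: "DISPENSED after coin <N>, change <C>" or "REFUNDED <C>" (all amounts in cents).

Answer: REFUNDED 25

Derivation:
Price: 30¢
Coin 1 (dime, 10¢): balance = 10¢
Coin 2 (dime, 10¢): balance = 20¢
Coin 3 (nickel, 5¢): balance = 25¢
All coins inserted, balance 25¢ < price 30¢ → REFUND 25¢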